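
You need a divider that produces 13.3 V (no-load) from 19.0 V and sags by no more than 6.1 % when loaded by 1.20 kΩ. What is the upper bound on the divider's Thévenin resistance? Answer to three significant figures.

Loading drop = R_th/(R_th + R_L) ≤ 0.0610, so R_th ≤ R_L · ε/(1−ε) = 1.20 kΩ × 0.0610/0.9390 = 78.0 Ω.
(Any R1, R2 with R2/(R1+R2) = 0.700 and R1‖R2 ≤ 78.0 Ω will meet the spec.)

R_th ≤ 78.0 Ω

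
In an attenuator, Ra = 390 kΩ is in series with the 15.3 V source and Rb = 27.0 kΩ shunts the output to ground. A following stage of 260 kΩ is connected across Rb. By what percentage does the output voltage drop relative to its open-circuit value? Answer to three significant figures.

Unloaded V = 15.3 × 27.0/417.0 = 0.99065 V.
Loaded: Rb‖R_L = 24.46 kΩ, giving V = 15.3 × 24.46/414.5 = 0.90295 V.
Drop = (0.99065 − 0.90295) / 0.99065 = 8.85 %.

8.85 %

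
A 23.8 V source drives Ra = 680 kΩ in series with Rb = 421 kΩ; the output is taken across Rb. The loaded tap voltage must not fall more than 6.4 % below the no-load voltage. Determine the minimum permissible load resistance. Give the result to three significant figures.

Output resistance R_th = Ra‖Rb = (680 × 421)/1101 = 260.0 kΩ.
The fractional drop is R_th/(R_th + R_L); requiring this ≤ 0.0640 gives R_L ≥ R_th(1/0.0640 − 1) = 260.0 × 14.62 = 3.80 MΩ.

R_L(min) ≈ 3.80 MΩ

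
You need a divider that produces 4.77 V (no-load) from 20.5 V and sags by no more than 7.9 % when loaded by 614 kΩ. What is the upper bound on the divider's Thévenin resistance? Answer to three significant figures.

Loading drop = R_th/(R_th + R_L) ≤ 0.0790, so R_th ≤ R_L · ε/(1−ε) = 614 kΩ × 0.0790/0.9210 = 52.7 kΩ.

R_th ≤ 52.7 kΩ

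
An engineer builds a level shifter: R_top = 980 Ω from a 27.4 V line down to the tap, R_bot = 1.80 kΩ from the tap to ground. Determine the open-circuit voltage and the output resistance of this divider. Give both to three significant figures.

V_th = 17.7 V, R_th = 635 Ω

V_th is the open-circuit tap voltage: 27.4 × 1800/(980 + 1800) = 17.7 V.
With the supply zeroed, R_top and R_bot appear in parallel from the tap: R_th = R_top‖R_bot = (980 × 1800)/2780 = 635 Ω.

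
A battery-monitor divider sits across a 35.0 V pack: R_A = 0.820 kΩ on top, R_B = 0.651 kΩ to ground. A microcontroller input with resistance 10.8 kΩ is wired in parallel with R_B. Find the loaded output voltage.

V_out ≈ 15.0 V

The load sits in parallel with R_B: R_B‖R_L = (651 × 10800) / (651 + 10800) = 614.0 Ω.
V_out = 35.0 × 614.0 / (820 + 614.0) = 35.0 × 614.0/1434 = 15.0 V.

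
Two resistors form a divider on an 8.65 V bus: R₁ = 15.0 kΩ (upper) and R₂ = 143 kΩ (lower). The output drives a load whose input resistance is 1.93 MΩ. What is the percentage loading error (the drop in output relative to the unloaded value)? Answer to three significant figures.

0.699 %

The divider's output (Thévenin) resistance is R₁‖R₂ = 13.58 kΩ.
Fractional drop under load = R_th/(R_th + R_L) = 13.58 / (13.58 + 1930) = 0.006985.
So the output falls by 0.699 %.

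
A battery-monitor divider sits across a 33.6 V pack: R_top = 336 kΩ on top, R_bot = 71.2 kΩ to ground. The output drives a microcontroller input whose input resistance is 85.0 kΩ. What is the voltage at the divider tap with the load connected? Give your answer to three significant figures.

The load sits in parallel with R_bot: R_bot‖R_L = (71.2 × 85.0) / (71.2 + 85.0) = 38.75 kΩ.
V_out = 33.6 × 38.75 / (336 + 38.75) = 33.6 × 38.75/374.7 = 3.47 V.

V_out ≈ 3.47 V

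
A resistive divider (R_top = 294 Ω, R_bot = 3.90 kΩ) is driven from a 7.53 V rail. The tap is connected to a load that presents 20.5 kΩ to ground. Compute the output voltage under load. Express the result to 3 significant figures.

V_out ≈ 6.91 V

The load sits in parallel with R_bot: R_bot‖R_L = (3900 × 20500) / (3900 + 20500) = 3277 Ω.
V_out = 7.53 × 3277 / (294 + 3277) = 7.53 × 3277/3571 = 6.91 V.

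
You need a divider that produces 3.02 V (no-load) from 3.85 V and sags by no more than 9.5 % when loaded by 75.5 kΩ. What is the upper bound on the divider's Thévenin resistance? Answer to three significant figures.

R_th ≤ 7.93 kΩ

Loading drop = R_th/(R_th + R_L) ≤ 0.0950, so R_th ≤ R_L · ε/(1−ε) = 75.5 kΩ × 0.0950/0.9050 = 7.93 kΩ.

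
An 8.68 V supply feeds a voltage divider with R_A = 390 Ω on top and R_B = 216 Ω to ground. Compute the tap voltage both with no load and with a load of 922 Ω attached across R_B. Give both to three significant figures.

Open-circuit: V = 8.68 × 216/(390 + 216) = 3.09 V.
With the load, R_B becomes R_B‖R_L = 175.0 Ω, so V = 8.68 × 175.0/565.0 = 2.69 V.

Unloaded: 3.09 V; loaded: 2.69 V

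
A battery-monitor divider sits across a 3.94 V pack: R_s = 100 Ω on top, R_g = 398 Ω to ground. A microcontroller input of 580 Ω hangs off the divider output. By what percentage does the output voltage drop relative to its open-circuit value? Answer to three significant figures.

12.1 %

The divider's output (Thévenin) resistance is R_s‖R_g = 79.92 Ω.
Fractional drop under load = R_th/(R_th + R_L) = 79.92 / (79.92 + 580) = 0.1211.
So the output falls by 12.1 %.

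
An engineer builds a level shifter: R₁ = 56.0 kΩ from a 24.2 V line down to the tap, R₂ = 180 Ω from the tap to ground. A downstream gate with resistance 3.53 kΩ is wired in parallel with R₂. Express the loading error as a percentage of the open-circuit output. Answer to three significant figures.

4.84 %

The divider's output (Thévenin) resistance is R₁‖R₂ = 179.4 Ω.
Fractional drop under load = R_th/(R_th + R_L) = 179.4 / (179.4 + 3530) = 0.04837.
So the output falls by 4.84 %.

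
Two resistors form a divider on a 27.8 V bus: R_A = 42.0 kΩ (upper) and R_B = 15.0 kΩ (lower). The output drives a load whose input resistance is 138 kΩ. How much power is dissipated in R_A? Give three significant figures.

P ≈ 10.5 mW

Total resistance from the source is R_A + (R_B‖R_L) = 55.53 kΩ, so I = 27.8/55.53 kΩ = 0.5006 mA.
P = I²·R_A = (0.5006 mA)² × 42.0 kΩ = 10.5 mW.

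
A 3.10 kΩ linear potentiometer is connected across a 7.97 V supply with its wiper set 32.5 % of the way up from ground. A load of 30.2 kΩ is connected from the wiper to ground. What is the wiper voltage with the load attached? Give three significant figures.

The wiper splits the pot into (1−α)R = 2.092 kΩ above and αR = 1.008 kΩ below.
Lower section ‖ load = 0.9750 kΩ.
V_wiper = 7.97 × 0.9750/(2.092 + 0.9750) = 2.53 V.

V ≈ 2.53 V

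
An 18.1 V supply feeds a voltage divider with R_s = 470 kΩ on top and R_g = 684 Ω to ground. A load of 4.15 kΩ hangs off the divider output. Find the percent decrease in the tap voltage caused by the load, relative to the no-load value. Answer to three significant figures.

14.1 %

Unloaded V = 18.1 × 684/470700 = 0.026303 V.
Loaded: R_g‖R_L = 587.2 Ω, giving V = 18.1 × 587.2/470600 = 0.022586 V.
Drop = (0.026303 − 0.022586) / 0.026303 = 14.1 %.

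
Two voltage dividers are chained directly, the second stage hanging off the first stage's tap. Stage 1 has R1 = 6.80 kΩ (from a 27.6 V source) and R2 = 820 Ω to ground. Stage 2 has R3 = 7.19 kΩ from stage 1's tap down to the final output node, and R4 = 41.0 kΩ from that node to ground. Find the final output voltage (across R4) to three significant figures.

Stage 2 presents R3+R4 = 48190 Ω as a load on stage 1's tap.
Stage 1's lower leg becomes R2‖(R3+R4) = 806.3 Ω, so V_mid = 27.6 × 806.3/7606 = 2.926 V.
Stage 2 is itself unloaded: V_out = V_mid × R4/(R3+R4) = 2.926 × 41000/48190 = 2.49 V.

V_out ≈ 2.49 V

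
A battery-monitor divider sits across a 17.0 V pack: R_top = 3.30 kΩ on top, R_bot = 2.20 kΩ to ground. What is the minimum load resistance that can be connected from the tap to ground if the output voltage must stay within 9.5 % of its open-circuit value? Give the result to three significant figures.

Output resistance R_th = R_top‖R_bot = (3.30 × 2.20)/5.500 = 1.320 kΩ.
The fractional drop is R_th/(R_th + R_L); requiring this ≤ 0.0950 gives R_L ≥ R_th(1/0.0950 − 1) = 1.320 × 9.526 = 12.6 kΩ.

R_L(min) ≈ 12.6 kΩ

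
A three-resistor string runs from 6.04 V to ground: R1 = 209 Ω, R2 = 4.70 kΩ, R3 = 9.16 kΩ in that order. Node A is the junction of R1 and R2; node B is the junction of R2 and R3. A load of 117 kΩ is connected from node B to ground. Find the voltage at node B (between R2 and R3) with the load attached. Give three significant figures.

At node B, R3 is in parallel with the load: R3‖R_L = 8495 Ω.
Below node A the resistance is R2 + (R3‖R_L) = 13190 Ω, so V_A = 6.04 × 13190/13400 = 5.946 V.
Then V_B = V_A × (R3‖R_L)/(R2 + R3‖R_L) = 5.946 × 8495/13190 = 3.83 V.

V ≈ 3.83 V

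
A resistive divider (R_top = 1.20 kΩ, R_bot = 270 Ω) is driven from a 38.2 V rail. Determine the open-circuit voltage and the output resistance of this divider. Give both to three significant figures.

V_th = 7.02 V, R_th = 220 Ω

V_th is the open-circuit tap voltage: 38.2 × 270/(1200 + 270) = 7.02 V.
With the supply zeroed, R_top and R_bot appear in parallel from the tap: R_th = R_top‖R_bot = (1200 × 270)/1470 = 220 Ω.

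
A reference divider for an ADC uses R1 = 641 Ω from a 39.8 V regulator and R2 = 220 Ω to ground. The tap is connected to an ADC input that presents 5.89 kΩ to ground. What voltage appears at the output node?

V_out ≈ 9.89 V

The load sits in parallel with R2: R2‖R_L = (220 × 5890) / (220 + 5890) = 212.1 Ω.
V_out = 39.8 × 212.1 / (641 + 212.1) = 39.8 × 212.1/853.1 = 9.89 V.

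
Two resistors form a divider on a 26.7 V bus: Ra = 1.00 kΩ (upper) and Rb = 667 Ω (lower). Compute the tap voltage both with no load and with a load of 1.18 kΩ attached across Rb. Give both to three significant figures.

Open-circuit: V = 26.7 × 667/(1000 + 667) = 10.7 V.
With the load, Rb becomes Rb‖R_L = 426.1 Ω, so V = 26.7 × 426.1/1426 = 7.98 V.

Unloaded: 10.7 V; loaded: 7.98 V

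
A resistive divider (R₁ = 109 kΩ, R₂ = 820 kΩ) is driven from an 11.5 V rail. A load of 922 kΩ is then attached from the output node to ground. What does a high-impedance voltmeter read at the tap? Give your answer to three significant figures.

The load sits in parallel with R₂: R₂‖R_L = (820 × 922) / (820 + 922) = 434.0 kΩ.
V_out = 11.5 × 434.0 / (109 + 434.0) = 11.5 × 434.0/543.0 = 9.19 V.

V_out ≈ 9.19 V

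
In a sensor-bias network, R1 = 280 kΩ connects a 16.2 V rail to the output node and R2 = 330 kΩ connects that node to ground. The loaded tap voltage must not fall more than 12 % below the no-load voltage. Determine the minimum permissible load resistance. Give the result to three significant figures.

Output resistance R_th = R1‖R2 = (280 × 330)/610.0 = 151.5 kΩ.
The fractional drop is R_th/(R_th + R_L); requiring this ≤ 0.120 gives R_L ≥ R_th(1/0.120 − 1) = 151.5 × 7.333 = 1.11 MΩ.

R_L(min) ≈ 1.11 MΩ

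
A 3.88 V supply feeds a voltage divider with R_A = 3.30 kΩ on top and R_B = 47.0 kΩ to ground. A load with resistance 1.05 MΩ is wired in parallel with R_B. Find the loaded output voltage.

The load sits in parallel with R_B: R_B‖R_L = (47.0 × 1050) / (47.0 + 1050) = 44.99 kΩ.
V_out = 3.88 × 44.99 / (3.30 + 44.99) = 3.88 × 44.99/48.29 = 3.61 V.

V_out ≈ 3.61 V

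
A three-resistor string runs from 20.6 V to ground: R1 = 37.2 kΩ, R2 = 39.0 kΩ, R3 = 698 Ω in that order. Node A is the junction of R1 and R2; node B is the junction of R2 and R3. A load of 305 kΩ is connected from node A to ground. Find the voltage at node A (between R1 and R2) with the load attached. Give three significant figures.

V ≈ 10.0 V

Below node A the series string R2+R3 = 39700 Ω sits in parallel with the 305000 Ω load: 35130 Ω.
V_A = 20.6 × 35130/(37200 + 35130) = 10.0 V.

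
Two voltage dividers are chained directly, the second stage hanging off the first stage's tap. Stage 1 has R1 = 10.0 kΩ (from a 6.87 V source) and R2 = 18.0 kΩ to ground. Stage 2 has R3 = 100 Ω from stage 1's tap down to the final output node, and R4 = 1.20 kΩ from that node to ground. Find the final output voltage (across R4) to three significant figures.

V_out ≈ 0.686 V

Stage 2 presents R3+R4 = 1300 Ω as a load on stage 1's tap.
Stage 1's lower leg becomes R2‖(R3+R4) = 1212 Ω, so V_mid = 6.87 × 1212/11210 = 0.7429 V.
Stage 2 is itself unloaded: V_out = V_mid × R4/(R3+R4) = 0.7429 × 1200/1300 = 0.686 V.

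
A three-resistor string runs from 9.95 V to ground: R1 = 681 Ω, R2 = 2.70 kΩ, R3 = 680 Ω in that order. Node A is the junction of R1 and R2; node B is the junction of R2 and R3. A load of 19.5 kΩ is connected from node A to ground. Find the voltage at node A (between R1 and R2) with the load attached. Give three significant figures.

Below node A the series string R2+R3 = 3380 Ω sits in parallel with the 19500 Ω load: 2881 Ω.
V_A = 9.95 × 2881/(681 + 2881) = 8.05 V.

V ≈ 8.05 V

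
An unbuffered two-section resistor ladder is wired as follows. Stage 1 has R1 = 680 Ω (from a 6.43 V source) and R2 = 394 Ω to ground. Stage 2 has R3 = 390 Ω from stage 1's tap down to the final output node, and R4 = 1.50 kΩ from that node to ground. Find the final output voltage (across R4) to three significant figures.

V_out ≈ 1.65 V

Stage 2 presents R3+R4 = 1890 Ω as a load on stage 1's tap.
Stage 1's lower leg becomes R2‖(R3+R4) = 326.0 Ω, so V_mid = 6.43 × 326.0/1006 = 2.084 V.
Stage 2 is itself unloaded: V_out = V_mid × R4/(R3+R4) = 2.084 × 1500/1890 = 1.65 V.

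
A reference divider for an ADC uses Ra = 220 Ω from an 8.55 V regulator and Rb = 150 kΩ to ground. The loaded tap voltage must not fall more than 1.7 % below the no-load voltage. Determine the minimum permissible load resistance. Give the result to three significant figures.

R_L(min) ≈ 12.7 kΩ

Output resistance R_th = Ra‖Rb = (220 × 150000)/150200 = 219.7 Ω.
The fractional drop is R_th/(R_th + R_L); requiring this ≤ 0.0170 gives R_L ≥ R_th(1/0.0170 − 1) = 219.7 × 57.82 = 12.7 kΩ.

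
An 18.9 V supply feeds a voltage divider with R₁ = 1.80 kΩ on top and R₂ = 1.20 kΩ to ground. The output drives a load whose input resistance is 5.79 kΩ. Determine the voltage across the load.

The load sits in parallel with R₂: R₂‖R_L = (1.20 × 5.79) / (1.20 + 5.79) = 0.9940 kΩ.
V_out = 18.9 × 0.9940 / (1.80 + 0.9940) = 18.9 × 0.9940/2.794 = 6.72 V.
(Unloaded it would have been 7.56 V.)

V_out ≈ 6.72 V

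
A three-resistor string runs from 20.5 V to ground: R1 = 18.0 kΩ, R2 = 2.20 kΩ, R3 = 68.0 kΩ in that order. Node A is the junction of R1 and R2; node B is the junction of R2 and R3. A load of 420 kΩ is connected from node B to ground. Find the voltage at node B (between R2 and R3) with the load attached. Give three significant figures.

V ≈ 15.2 V

At node B, R3 is in parallel with the load: R3‖R_L = 58.52 kΩ.
Below node A the resistance is R2 + (R3‖R_L) = 60.72 kΩ, so V_A = 20.5 × 60.72/78.72 = 15.81 V.
Then V_B = V_A × (R3‖R_L)/(R2 + R3‖R_L) = 15.81 × 58.52/60.72 = 15.2 V.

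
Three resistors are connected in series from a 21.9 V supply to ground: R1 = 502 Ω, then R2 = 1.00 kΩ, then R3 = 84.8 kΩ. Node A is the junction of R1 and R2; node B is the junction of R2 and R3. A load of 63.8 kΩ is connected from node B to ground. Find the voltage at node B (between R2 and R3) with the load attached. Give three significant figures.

At node B, R3 is in parallel with the load: R3‖R_L = 36410 Ω.
Below node A the resistance is R2 + (R3‖R_L) = 37410 Ω, so V_A = 21.9 × 37410/37910 = 21.61 V.
Then V_B = V_A × (R3‖R_L)/(R2 + R3‖R_L) = 21.61 × 36410/37410 = 21.0 V.

V ≈ 21.0 V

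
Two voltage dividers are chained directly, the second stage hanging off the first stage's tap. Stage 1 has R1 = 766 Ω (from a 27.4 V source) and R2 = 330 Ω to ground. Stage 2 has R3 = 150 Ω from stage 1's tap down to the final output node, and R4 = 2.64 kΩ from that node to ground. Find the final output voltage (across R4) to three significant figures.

V_out ≈ 7.21 V

Stage 2 presents R3+R4 = 2790 Ω as a load on stage 1's tap.
Stage 1's lower leg becomes R2‖(R3+R4) = 295.1 Ω, so V_mid = 27.4 × 295.1/1061 = 7.620 V.
Stage 2 is itself unloaded: V_out = V_mid × R4/(R3+R4) = 7.620 × 2640/2790 = 7.21 V.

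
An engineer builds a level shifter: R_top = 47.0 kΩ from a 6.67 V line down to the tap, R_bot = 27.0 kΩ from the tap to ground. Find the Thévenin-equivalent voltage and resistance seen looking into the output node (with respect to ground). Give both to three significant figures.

V_th is the open-circuit tap voltage: 6.67 × 27.0/(47.0 + 27.0) = 2.43 V.
With the supply zeroed, R_top and R_bot appear in parallel from the tap: R_th = R_top‖R_bot = (47.0 × 27.0)/74.00 = 17.1 kΩ.

V_th = 2.43 V, R_th = 17.1 kΩ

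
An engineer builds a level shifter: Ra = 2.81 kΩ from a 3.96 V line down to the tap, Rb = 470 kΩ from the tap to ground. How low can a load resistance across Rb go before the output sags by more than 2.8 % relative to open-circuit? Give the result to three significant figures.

R_L(min) ≈ 97.0 kΩ

Output resistance R_th = Ra‖Rb = (2.81 × 470)/472.8 = 2.793 kΩ.
The fractional drop is R_th/(R_th + R_L); requiring this ≤ 0.0280 gives R_L ≥ R_th(1/0.0280 − 1) = 2.793 × 34.71 = 97.0 kΩ.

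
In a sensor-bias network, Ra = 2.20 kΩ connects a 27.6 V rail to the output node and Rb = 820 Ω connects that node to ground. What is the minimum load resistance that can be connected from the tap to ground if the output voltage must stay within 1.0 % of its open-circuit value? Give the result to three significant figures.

Output resistance R_th = Ra‖Rb = (2200 × 820)/3020 = 597.4 Ω.
The fractional drop is R_th/(R_th + R_L); requiring this ≤ 0.0100 gives R_L ≥ R_th(1/0.0100 − 1) = 597.4 × 99.00 = 59.1 kΩ.

R_L(min) ≈ 59.1 kΩ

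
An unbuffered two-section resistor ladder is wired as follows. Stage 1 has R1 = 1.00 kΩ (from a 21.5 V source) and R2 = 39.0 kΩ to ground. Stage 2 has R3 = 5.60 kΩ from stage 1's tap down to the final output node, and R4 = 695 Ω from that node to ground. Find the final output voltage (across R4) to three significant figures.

V_out ≈ 2.00 V

Stage 2 presents R3+R4 = 6295 Ω as a load on stage 1's tap.
Stage 1's lower leg becomes R2‖(R3+R4) = 5420 Ω, so V_mid = 21.5 × 5420/6420 = 18.15 V.
Stage 2 is itself unloaded: V_out = V_mid × R4/(R3+R4) = 18.15 × 695/6295 = 2.00 V.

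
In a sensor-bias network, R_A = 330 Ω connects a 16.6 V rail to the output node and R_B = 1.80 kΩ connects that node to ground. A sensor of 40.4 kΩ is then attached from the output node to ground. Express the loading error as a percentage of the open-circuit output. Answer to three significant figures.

0.686 %

The divider's output (Thévenin) resistance is R_A‖R_B = 278.9 Ω.
Fractional drop under load = R_th/(R_th + R_L) = 278.9 / (278.9 + 40400) = 0.006855.
So the output falls by 0.686 %.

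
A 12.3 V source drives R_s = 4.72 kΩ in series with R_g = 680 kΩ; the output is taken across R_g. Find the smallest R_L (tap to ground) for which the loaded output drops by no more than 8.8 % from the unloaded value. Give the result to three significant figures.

R_L(min) ≈ 48.6 kΩ

Output resistance R_th = R_s‖R_g = (4.72 × 680)/684.7 = 4.687 kΩ.
The fractional drop is R_th/(R_th + R_L); requiring this ≤ 0.0880 gives R_L ≥ R_th(1/0.0880 − 1) = 4.687 × 10.36 = 48.6 kΩ.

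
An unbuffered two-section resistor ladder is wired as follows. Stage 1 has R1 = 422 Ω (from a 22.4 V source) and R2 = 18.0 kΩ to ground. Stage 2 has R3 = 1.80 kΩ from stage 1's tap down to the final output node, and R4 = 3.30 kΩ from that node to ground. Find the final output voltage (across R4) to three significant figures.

Stage 2 presents R3+R4 = 5100 Ω as a load on stage 1's tap.
Stage 1's lower leg becomes R2‖(R3+R4) = 3974 Ω, so V_mid = 22.4 × 3974/4396 = 20.25 V.
Stage 2 is itself unloaded: V_out = V_mid × R4/(R3+R4) = 20.25 × 3300/5100 = 13.1 V.

V_out ≈ 13.1 V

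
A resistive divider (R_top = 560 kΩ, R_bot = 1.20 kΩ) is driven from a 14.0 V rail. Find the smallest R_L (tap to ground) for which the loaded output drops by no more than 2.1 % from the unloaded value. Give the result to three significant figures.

Output resistance R_th = R_top‖R_bot = (560 × 1.20)/561.2 = 1.197 kΩ.
The fractional drop is R_th/(R_th + R_L); requiring this ≤ 0.0210 gives R_L ≥ R_th(1/0.0210 − 1) = 1.197 × 46.62 = 55.8 kΩ.

R_L(min) ≈ 55.8 kΩ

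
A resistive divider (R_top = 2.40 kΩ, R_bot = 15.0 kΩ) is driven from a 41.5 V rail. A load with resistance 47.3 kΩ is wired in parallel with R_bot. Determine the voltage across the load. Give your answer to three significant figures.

V_out ≈ 34.3 V

The load sits in parallel with R_bot: R_bot‖R_L = (15.0 × 47.3) / (15.0 + 47.3) = 11.39 kΩ.
V_out = 41.5 × 11.39 / (2.40 + 11.39) = 41.5 × 11.39/13.79 = 34.3 V.
(Unloaded it would have been 35.8 V.)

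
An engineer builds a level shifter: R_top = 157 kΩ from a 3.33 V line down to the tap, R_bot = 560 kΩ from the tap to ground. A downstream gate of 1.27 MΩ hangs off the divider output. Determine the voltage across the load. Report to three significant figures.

The load sits in parallel with R_bot: R_bot‖R_L = (560 × 1270) / (560 + 1270) = 388.6 kΩ.
V_out = 3.33 × 388.6 / (157 + 388.6) = 3.33 × 388.6/545.6 = 2.37 V.
(Unloaded it would have been 2.60 V.)

V_out ≈ 2.37 V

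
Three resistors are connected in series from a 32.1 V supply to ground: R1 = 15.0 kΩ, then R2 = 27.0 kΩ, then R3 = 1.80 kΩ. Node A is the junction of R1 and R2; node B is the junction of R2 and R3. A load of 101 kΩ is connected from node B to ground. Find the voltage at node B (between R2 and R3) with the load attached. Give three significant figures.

V ≈ 1.30 V

At node B, R3 is in parallel with the load: R3‖R_L = 1.768 kΩ.
Below node A the resistance is R2 + (R3‖R_L) = 28.77 kΩ, so V_A = 32.1 × 28.77/43.77 = 21.10 V.
Then V_B = V_A × (R3‖R_L)/(R2 + R3‖R_L) = 21.10 × 1.768/28.77 = 1.30 V.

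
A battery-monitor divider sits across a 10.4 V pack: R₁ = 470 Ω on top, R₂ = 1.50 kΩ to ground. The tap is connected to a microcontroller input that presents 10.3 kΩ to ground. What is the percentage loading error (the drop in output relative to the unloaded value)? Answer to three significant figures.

3.36 %

The divider's output (Thévenin) resistance is R₁‖R₂ = 357.9 Ω.
Fractional drop under load = R_th/(R_th + R_L) = 357.9 / (357.9 + 10300) = 0.03358.
So the output falls by 3.36 %.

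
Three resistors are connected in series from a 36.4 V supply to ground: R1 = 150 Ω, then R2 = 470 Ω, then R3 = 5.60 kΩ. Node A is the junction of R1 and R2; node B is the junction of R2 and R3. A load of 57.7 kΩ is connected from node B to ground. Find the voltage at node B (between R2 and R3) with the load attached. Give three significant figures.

At node B, R3 is in parallel with the load: R3‖R_L = 5105 Ω.
Below node A the resistance is R2 + (R3‖R_L) = 5575 Ω, so V_A = 36.4 × 5575/5725 = 35.45 V.
Then V_B = V_A × (R3‖R_L)/(R2 + R3‖R_L) = 35.45 × 5105/5575 = 32.5 V.

V ≈ 32.5 V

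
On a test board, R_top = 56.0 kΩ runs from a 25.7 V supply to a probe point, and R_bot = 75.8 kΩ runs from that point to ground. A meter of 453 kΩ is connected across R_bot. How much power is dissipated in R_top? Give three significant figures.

P ≈ 2.53 mW

Total resistance from the source is R_top + (R_bot‖R_L) = 120.9 kΩ, so I = 25.7/120.9 kΩ = 0.2125 mA.
P = I²·R_top = (0.2125 mA)² × 56.0 kΩ = 2.53 mW.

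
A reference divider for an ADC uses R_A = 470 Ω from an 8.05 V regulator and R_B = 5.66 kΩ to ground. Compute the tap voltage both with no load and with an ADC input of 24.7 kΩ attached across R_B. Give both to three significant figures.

Unloaded: 7.43 V; loaded: 7.30 V

Open-circuit: V = 8.05 × 5660/(470 + 5660) = 7.43 V.
With the load, R_B becomes R_B‖R_L = 4605 Ω, so V = 8.05 × 4605/5075 = 7.30 V.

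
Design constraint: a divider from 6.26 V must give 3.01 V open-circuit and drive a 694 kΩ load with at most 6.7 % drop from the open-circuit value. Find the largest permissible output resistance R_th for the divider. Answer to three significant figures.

R_th ≤ 49.8 kΩ

Loading drop = R_th/(R_th + R_L) ≤ 0.0670, so R_th ≤ R_L · ε/(1−ε) = 694 kΩ × 0.0670/0.9330 = 49.8 kΩ.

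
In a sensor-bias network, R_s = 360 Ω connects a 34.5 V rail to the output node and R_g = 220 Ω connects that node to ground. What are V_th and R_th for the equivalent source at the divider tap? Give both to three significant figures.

V_th is the open-circuit tap voltage: 34.5 × 220/(360 + 220) = 13.1 V.
With the supply zeroed, R_s and R_g appear in parallel from the tap: R_th = R_s‖R_g = (360 × 220)/580.0 = 137 Ω.

V_th = 13.1 V, R_th = 137 Ω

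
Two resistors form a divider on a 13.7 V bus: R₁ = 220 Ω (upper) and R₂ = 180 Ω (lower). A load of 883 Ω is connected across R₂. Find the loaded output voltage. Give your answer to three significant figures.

The load sits in parallel with R₂: R₂‖R_L = (180 × 883) / (180 + 883) = 149.5 Ω.
V_out = 13.7 × 149.5 / (220 + 149.5) = 13.7 × 149.5/369.5 = 5.54 V.

V_out ≈ 5.54 V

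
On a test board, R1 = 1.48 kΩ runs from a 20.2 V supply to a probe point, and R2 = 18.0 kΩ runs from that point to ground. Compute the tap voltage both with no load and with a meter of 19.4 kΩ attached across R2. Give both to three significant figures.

Open-circuit: V = 20.2 × 18.0/(1.48 + 18.0) = 18.7 V.
With the load, R2 becomes R2‖R_L = 9.337 kΩ, so V = 20.2 × 9.337/10.82 = 17.4 V.

Unloaded: 18.7 V; loaded: 17.4 V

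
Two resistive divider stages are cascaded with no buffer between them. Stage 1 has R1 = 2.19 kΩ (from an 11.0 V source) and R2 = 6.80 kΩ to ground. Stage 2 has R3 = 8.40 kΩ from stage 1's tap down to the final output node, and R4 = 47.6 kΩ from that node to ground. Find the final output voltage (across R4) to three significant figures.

Stage 2 presents R3+R4 = 56.00 kΩ as a load on stage 1's tap.
Stage 1's lower leg becomes R2‖(R3+R4) = 6.064 kΩ, so V_mid = 11.0 × 6.064/8.254 = 8.081 V.
Stage 2 is itself unloaded: V_out = V_mid × R4/(R3+R4) = 8.081 × 47.6/56.00 = 6.87 V.

V_out ≈ 6.87 V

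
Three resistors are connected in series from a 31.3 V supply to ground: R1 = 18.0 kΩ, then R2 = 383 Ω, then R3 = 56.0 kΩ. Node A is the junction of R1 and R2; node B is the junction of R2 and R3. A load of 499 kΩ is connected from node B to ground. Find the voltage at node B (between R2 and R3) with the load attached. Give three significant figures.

At node B, R3 is in parallel with the load: R3‖R_L = 50350 Ω.
Below node A the resistance is R2 + (R3‖R_L) = 50730 Ω, so V_A = 31.3 × 50730/68730 = 23.10 V.
Then V_B = V_A × (R3‖R_L)/(R2 + R3‖R_L) = 23.10 × 50350/50730 = 22.9 V.

V ≈ 22.9 V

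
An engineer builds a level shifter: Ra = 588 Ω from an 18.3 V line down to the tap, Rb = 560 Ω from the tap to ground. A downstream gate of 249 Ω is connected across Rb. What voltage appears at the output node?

The load sits in parallel with Rb: Rb‖R_L = (560 × 249) / (560 + 249) = 172.4 Ω.
V_out = 18.3 × 172.4 / (588 + 172.4) = 18.3 × 172.4/760.4 = 4.15 V.

V_out ≈ 4.15 V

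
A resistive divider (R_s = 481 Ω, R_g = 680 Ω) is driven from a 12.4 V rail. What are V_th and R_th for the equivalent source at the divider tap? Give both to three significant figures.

V_th is the open-circuit tap voltage: 12.4 × 680/(481 + 680) = 7.26 V.
With the supply zeroed, R_s and R_g appear in parallel from the tap: R_th = R_s‖R_g = (481 × 680)/1161 = 282 Ω.

V_th = 7.26 V, R_th = 282 Ω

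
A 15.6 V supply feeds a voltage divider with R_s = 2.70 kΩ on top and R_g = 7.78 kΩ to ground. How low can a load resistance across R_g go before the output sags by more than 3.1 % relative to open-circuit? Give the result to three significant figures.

Output resistance R_th = R_s‖R_g = (2.70 × 7.78)/10.48 = 2.004 kΩ.
The fractional drop is R_th/(R_th + R_L); requiring this ≤ 0.0310 gives R_L ≥ R_th(1/0.0310 − 1) = 2.004 × 31.26 = 62.7 kΩ.

R_L(min) ≈ 62.7 kΩ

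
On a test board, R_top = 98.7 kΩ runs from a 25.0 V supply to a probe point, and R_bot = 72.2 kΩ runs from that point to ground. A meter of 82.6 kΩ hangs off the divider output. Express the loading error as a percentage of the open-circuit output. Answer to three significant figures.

The divider's output (Thévenin) resistance is R_top‖R_bot = 41.70 kΩ.
Fractional drop under load = R_th/(R_th + R_L) = 41.70 / (41.70 + 82.6) = 0.3355.
So the output falls by 33.5 %.

33.5 %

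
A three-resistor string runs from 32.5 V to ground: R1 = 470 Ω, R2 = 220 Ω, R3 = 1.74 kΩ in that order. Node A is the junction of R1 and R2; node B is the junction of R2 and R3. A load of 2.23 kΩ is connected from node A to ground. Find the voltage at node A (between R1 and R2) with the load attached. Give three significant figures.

Below node A the series string R2+R3 = 1960 Ω sits in parallel with the 2230 Ω load: 1043 Ω.
V_A = 32.5 × 1043/(470 + 1043) = 22.4 V.

V ≈ 22.4 V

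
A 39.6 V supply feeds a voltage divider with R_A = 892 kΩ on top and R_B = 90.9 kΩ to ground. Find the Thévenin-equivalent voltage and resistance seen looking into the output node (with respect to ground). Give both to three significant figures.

V_th = 3.66 V, R_th = 82.5 kΩ

V_th is the open-circuit tap voltage: 39.6 × 90.9/(892 + 90.9) = 3.66 V.
With the supply zeroed, R_A and R_B appear in parallel from the tap: R_th = R_A‖R_B = (892 × 90.9)/982.9 = 82.5 kΩ.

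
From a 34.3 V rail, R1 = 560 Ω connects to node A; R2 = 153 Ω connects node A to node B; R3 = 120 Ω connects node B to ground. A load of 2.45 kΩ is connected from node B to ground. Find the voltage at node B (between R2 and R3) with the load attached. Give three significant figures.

V ≈ 4.74 V

At node B, R3 is in parallel with the load: R3‖R_L = 114.4 Ω.
Below node A the resistance is R2 + (R3‖R_L) = 267.4 Ω, so V_A = 34.3 × 267.4/827.4 = 11.09 V.
Then V_B = V_A × (R3‖R_L)/(R2 + R3‖R_L) = 11.09 × 114.4/267.4 = 4.74 V.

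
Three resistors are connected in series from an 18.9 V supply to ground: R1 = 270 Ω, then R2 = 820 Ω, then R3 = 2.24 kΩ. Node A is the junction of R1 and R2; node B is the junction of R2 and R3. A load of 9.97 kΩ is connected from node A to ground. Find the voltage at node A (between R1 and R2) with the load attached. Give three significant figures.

Below node A the series string R2+R3 = 3060 Ω sits in parallel with the 9970 Ω load: 2341 Ω.
V_A = 18.9 × 2341/(270 + 2341) = 16.9 V.

V ≈ 16.9 V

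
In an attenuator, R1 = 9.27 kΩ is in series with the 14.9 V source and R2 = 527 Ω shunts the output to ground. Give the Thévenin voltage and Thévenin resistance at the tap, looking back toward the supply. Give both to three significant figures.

V_th is the open-circuit tap voltage: 14.9 × 527/(9270 + 527) = 0.802 V.
With the supply zeroed, R1 and R2 appear in parallel from the tap: R_th = R1‖R2 = (9270 × 527)/9797 = 499 Ω.

V_th = 0.802 V, R_th = 499 Ω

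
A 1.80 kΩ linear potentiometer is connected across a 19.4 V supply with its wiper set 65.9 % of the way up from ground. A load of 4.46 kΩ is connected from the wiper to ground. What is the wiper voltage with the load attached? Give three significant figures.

V ≈ 11.7 V

The wiper splits the pot into (1−α)R = 613.8 Ω above and αR = 1186 Ω below.
Lower section ‖ load = 937.0 Ω.
V_wiper = 19.4 × 937.0/(613.8 + 937.0) = 11.7 V.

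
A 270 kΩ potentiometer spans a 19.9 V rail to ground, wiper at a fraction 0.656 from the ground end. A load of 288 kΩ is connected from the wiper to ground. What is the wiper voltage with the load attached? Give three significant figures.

V ≈ 10.8 V

The wiper splits the pot into (1−α)R = 92.88 kΩ above and αR = 177.1 kΩ below.
Lower section ‖ load = 109.7 kΩ.
V_wiper = 19.9 × 109.7/(92.88 + 109.7) = 10.8 V.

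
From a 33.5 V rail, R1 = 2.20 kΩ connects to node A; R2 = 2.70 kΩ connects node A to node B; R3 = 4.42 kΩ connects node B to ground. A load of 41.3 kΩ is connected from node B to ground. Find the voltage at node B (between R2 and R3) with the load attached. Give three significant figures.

At node B, R3 is in parallel with the load: R3‖R_L = 3.993 kΩ.
Below node A the resistance is R2 + (R3‖R_L) = 6.693 kΩ, so V_A = 33.5 × 6.693/8.893 = 25.21 V.
Then V_B = V_A × (R3‖R_L)/(R2 + R3‖R_L) = 25.21 × 3.993/6.693 = 15.0 V.

V ≈ 15.0 V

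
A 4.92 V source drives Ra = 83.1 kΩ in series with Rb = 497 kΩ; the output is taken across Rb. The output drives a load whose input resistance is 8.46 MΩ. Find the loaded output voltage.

The load sits in parallel with Rb: Rb‖R_L = (497 × 8460) / (497 + 8460) = 469.4 kΩ.
V_out = 4.92 × 469.4 / (83.1 + 469.4) = 4.92 × 469.4/552.5 = 4.18 V.
(Unloaded it would have been 4.22 V.)

V_out ≈ 4.18 V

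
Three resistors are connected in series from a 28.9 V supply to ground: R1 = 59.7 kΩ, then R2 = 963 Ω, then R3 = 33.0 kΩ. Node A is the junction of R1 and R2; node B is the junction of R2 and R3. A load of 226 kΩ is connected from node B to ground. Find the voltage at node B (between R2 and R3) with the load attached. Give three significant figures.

V ≈ 9.30 V

At node B, R3 is in parallel with the load: R3‖R_L = 28800 Ω.
Below node A the resistance is R2 + (R3‖R_L) = 29760 Ω, so V_A = 28.9 × 29760/89460 = 9.614 V.
Then V_B = V_A × (R3‖R_L)/(R2 + R3‖R_L) = 9.614 × 28800/29760 = 9.30 V.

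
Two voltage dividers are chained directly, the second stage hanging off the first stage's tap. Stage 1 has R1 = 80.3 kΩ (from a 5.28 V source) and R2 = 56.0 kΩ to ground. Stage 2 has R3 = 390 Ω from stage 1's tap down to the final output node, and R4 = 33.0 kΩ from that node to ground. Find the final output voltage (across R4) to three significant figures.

Stage 2 presents R3+R4 = 33390 Ω as a load on stage 1's tap.
Stage 1's lower leg becomes R2‖(R3+R4) = 20920 Ω, so V_mid = 5.28 × 20920/101200 = 1.091 V.
Stage 2 is itself unloaded: V_out = V_mid × R4/(R3+R4) = 1.091 × 33000/33390 = 1.08 V.

V_out ≈ 1.08 V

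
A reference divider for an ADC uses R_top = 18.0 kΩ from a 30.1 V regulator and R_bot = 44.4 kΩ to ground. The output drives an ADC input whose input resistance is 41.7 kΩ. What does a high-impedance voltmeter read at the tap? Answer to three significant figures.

V_out ≈ 16.4 V

The load sits in parallel with R_bot: R_bot‖R_L = (44.4 × 41.7) / (44.4 + 41.7) = 21.50 kΩ.
V_out = 30.1 × 21.50 / (18.0 + 21.50) = 30.1 × 21.50/39.50 = 16.4 V.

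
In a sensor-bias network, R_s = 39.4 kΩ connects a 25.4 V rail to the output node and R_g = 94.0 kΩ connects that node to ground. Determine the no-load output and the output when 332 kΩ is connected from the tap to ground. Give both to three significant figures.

Unloaded: 17.9 V; loaded: 16.5 V

Open-circuit: V = 25.4 × 94.0/(39.4 + 94.0) = 17.9 V.
With the load, R_g becomes R_g‖R_L = 73.26 kΩ, so V = 25.4 × 73.26/112.7 = 16.5 V.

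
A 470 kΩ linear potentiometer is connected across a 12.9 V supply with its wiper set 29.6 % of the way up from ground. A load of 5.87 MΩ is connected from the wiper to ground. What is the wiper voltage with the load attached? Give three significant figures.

The wiper splits the pot into (1−α)R = 330.9 kΩ above and αR = 139.1 kΩ below.
Lower section ‖ load = 135.9 kΩ.
V_wiper = 12.9 × 135.9/(330.9 + 135.9) = 3.76 V.

V ≈ 3.76 V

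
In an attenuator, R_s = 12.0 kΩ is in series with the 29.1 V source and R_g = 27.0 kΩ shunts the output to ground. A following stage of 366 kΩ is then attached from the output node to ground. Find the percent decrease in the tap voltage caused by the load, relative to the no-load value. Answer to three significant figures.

2.22 %

The divider's output (Thévenin) resistance is R_s‖R_g = 8.308 kΩ.
Fractional drop under load = R_th/(R_th + R_L) = 8.308 / (8.308 + 366) = 0.02219.
So the output falls by 2.22 %.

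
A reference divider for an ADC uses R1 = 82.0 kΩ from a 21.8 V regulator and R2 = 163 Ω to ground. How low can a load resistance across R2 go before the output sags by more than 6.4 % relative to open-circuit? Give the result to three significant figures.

Output resistance R_th = R1‖R2 = (82000 × 163)/82160 = 162.7 Ω.
The fractional drop is R_th/(R_th + R_L); requiring this ≤ 0.0640 gives R_L ≥ R_th(1/0.0640 − 1) = 162.7 × 14.62 = 2.38 kΩ.

R_L(min) ≈ 2.38 kΩ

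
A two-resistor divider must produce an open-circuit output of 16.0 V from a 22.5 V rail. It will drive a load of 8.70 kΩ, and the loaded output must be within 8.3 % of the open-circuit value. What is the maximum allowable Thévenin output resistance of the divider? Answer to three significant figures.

R_th ≤ 787 Ω

Loading drop = R_th/(R_th + R_L) ≤ 0.0830, so R_th ≤ R_L · ε/(1−ε) = 8.70 kΩ × 0.0830/0.9170 = 787 Ω.
(Any R1, R2 with R2/(R1+R2) = 0.711 and R1‖R2 ≤ 787 Ω will meet the spec.)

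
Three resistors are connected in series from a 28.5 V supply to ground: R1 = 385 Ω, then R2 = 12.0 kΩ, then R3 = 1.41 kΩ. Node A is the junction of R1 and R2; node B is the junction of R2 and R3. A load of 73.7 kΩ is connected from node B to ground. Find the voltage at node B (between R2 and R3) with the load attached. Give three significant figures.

At node B, R3 is in parallel with the load: R3‖R_L = 1384 Ω.
Below node A the resistance is R2 + (R3‖R_L) = 13380 Ω, so V_A = 28.5 × 13380/13770 = 27.70 V.
Then V_B = V_A × (R3‖R_L)/(R2 + R3‖R_L) = 27.70 × 1384/13380 = 2.86 V.

V ≈ 2.86 V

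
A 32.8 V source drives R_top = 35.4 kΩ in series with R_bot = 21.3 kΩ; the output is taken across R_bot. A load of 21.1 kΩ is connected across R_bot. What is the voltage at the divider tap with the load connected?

The load sits in parallel with R_bot: R_bot‖R_L = (21.3 × 21.1) / (21.3 + 21.1) = 10.60 kΩ.
V_out = 32.8 × 10.60 / (35.4 + 10.60) = 32.8 × 10.60/46.00 = 7.56 V.

V_out ≈ 7.56 V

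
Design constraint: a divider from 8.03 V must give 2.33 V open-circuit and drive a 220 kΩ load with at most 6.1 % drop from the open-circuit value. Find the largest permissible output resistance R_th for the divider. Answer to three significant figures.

Loading drop = R_th/(R_th + R_L) ≤ 0.0610, so R_th ≤ R_L · ε/(1−ε) = 220 kΩ × 0.0610/0.9390 = 14.3 kΩ.
(Any R1, R2 with R2/(R1+R2) = 0.290 and R1‖R2 ≤ 14.3 kΩ will meet the spec.)

R_th ≤ 14.3 kΩ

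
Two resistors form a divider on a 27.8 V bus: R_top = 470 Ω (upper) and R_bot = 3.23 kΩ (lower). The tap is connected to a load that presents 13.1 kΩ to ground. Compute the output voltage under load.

The load sits in parallel with R_bot: R_bot‖R_L = (3230 × 13100) / (3230 + 13100) = 2591 Ω.
V_out = 27.8 × 2591 / (470 + 2591) = 27.8 × 2591/3061 = 23.5 V.
(Unloaded it would have been 24.3 V.)

V_out ≈ 23.5 V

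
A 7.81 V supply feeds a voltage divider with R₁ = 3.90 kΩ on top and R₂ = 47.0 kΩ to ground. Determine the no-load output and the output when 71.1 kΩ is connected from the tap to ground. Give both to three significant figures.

Unloaded: 7.21 V; loaded: 6.86 V

Open-circuit: V = 7.81 × 47.0/(3.90 + 47.0) = 7.21 V.
With the load, R₂ becomes R₂‖R_L = 28.30 kΩ, so V = 7.81 × 28.30/32.20 = 6.86 V.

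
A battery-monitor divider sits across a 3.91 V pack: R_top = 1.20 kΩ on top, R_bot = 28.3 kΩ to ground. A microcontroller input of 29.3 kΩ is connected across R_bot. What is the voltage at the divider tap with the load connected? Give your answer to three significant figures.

V_out ≈ 3.61 V

The load sits in parallel with R_bot: R_bot‖R_L = (28.3 × 29.3) / (28.3 + 29.3) = 14.40 kΩ.
V_out = 3.91 × 14.40 / (1.20 + 14.40) = 3.91 × 14.40/15.60 = 3.61 V.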